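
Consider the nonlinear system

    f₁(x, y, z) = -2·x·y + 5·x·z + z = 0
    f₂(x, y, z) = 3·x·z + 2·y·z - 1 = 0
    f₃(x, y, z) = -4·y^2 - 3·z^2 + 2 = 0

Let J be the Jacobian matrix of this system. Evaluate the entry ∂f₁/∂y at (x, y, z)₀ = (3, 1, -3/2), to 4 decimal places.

-6.0000

∂f₁/∂y = -2·x.
At (3, 1, -3/2) this is -6.0000.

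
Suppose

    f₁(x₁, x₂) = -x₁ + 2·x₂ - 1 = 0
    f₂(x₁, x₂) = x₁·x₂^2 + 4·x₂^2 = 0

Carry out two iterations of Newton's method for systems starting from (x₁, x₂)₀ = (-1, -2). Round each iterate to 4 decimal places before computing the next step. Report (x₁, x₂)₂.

At (-1, -2): F = (-4.0000, 12.0000).
Jacobian J = [[-1, 2], [x₂^2, 2·x₁·x₂ + 8·x₂]].
At the point, J = [[-1.0000, 2.0000], [4.0000, -12.0000]] (det J = 4.0000).
Solving J·Δ = −F gives Δ = (-6.0000, -1.0000).
Then the next iterate is (x₁, x₂)₁ = (-7.0000, -3.0000).
Round to (-7.0000, -3.0000) and repeat: F = (0.0000, -27.0000), J = [[-1.0000, 2.0000], [9.0000, 18.0000]].
Δ = (1.5000, 0.7500), so (x₁, x₂)₂ = (-5.5000, -2.2500).

(-5.5000, -2.2500)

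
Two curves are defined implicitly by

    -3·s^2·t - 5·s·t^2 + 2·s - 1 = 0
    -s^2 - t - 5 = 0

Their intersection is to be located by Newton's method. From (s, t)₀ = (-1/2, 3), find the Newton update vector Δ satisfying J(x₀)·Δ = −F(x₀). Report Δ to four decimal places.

(-5.0285, -13.2785)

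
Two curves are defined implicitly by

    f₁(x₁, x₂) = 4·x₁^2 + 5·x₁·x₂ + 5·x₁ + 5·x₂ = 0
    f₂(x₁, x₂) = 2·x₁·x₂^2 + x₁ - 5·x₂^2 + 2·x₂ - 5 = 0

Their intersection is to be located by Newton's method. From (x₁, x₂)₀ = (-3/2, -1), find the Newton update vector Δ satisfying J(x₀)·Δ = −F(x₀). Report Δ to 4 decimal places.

(0.1475, 0.8921)

At (-3/2, -1): F = (4.0000, -16.5000).
Jacobian J = [[8·x₁ + 5·x₂ + 5, 5·x₁ + 5], [2·x₂^2 + 1, 4·x₁·x₂ - 10·x₂ + 2]].
At the point, J = [[-12.0000, -2.5000], [3.0000, 18.0000]] (det J = -208.5000).
Solving J·Δ = −F gives Δ = (0.1475, 0.8921).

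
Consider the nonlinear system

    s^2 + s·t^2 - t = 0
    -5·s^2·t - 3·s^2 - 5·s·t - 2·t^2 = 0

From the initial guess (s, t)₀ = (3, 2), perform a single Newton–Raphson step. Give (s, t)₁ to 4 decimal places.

At (3, 2): F = (19.0000, -155.0000).
Jacobian J = [[2·s + t^2, 2·s·t - 1], [-10·s·t - 6·s - 5·t, -5·s^2 - 5·s - 4·t]].
At the point, J = [[10.0000, 11.0000], [-88.0000, -68.0000]] (det J = 288.0000).
Solving J·Δ = −F gives Δ = (-1.4340, -0.4236).
Then the next iterate is (s, t)₁ = (1.5660, 1.5764).

(1.5660, 1.5764)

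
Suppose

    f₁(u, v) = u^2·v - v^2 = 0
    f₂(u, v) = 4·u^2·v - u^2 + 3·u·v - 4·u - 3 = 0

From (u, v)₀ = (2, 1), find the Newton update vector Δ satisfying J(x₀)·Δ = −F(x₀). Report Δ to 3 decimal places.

(-0.788, 0.076)

At (2, 1): F = (3.000, 7.000).
Jacobian J = [[2·u·v, u^2 - 2·v], [8·u·v - 2·u + 3·v - 4, 4·u^2 + 3·u]].
At the point, J = [[4.000, 2.000], [11.000, 22.000]] (det J = 66.000).
Solving J·Δ = −F gives Δ = (-0.788, 0.076).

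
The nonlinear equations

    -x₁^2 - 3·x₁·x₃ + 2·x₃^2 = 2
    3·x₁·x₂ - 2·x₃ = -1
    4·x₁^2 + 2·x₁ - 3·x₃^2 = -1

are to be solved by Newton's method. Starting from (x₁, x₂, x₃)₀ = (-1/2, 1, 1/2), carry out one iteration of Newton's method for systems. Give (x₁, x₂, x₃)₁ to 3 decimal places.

(-0.750, -0.833, 0.750)

At (-1/2, 1, 1/2): F = (-1.000, -1.500, 0.250).
Jacobian J = [[-2·x₁ - 3·x₃, 0, -3·x₁ + 4·x₃], [3·x₂, 3·x₁, -2], [8·x₁ + 2, 0, -6·x₃]].
At the point, J = [[-0.500, 0.000, 3.500], [3.000, -1.500, -2.000], [-2.000, 0.000, -3.000]] (det J = -12.750).
Solving J·Δ = −F gives Δ = (-0.250, -1.833, 0.250).
Then the next iterate is (x₁, x₂, x₃)₁ = (-0.750, -0.833, 0.750).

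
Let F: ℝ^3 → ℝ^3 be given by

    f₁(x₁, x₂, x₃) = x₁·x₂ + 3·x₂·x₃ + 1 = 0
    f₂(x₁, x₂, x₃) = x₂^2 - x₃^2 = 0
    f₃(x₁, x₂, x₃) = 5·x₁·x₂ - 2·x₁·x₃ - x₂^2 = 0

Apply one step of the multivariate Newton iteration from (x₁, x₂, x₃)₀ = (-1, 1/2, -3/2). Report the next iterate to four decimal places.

(-0.2753, 0.4354, -0.8118)

At (-1, 1/2, -3/2): F = (-1.7500, -2.0000, -5.7500).
Jacobian J = [[x₂, x₁ + 3·x₃, 3·x₂], [0, 2·x₂, -2·x₃], [5·x₂ - 2·x₃, 5·x₁ - 2·x₂, -2·x₁]].
At the point, J = [[0.5000, -5.5000, 1.5000], [0.0000, 1.0000, 3.0000], [5.5000, -6.0000, 2.0000]] (det J = -89.0000).
Solving J·Δ = −F gives Δ = (0.7247, -0.0646, 0.6882).
Then the next iterate is (x₁, x₂, x₃)₁ = (-0.2753, 0.4354, -0.8118).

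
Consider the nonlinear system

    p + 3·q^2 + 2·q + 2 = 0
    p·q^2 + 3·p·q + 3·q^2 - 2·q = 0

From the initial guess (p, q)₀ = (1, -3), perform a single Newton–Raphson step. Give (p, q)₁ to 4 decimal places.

At (1, -3): F = (24.0000, 33.0000).
Jacobian J = [[1, 6·q + 2], [q^2 + 3·q, 2·p·q + 3·p + 6·q - 2]].
At the point, J = [[1.0000, -16.0000], [0.0000, -23.0000]] (det J = -23.0000).
Solving J·Δ = −F gives Δ = (-1.0435, 1.4348).
Then the next iterate is (p, q)₁ = (-0.0435, -1.5652).

(-0.0435, -1.5652)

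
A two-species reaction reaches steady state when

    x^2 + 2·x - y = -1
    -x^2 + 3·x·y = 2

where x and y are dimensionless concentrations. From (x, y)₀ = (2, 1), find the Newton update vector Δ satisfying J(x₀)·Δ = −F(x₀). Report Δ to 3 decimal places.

At (2, 1): F = (8.000, 0.000).
Jacobian J = [[2·x + 2, -1], [-2·x + 3·y, 3·x]].
At the point, J = [[6.000, -1.000], [-1.000, 6.000]] (det J = 35.000).
Solving J·Δ = −F gives Δ = (-1.371, -0.229).

(-1.371, -0.229)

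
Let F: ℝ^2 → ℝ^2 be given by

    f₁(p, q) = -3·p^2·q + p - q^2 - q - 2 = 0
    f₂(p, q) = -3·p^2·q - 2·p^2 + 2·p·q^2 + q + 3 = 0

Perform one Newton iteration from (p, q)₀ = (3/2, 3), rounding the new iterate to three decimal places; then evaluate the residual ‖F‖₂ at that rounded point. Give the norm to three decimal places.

10.559

At (3/2, 3): F = (-32.750, 8.250).
Jacobian J = [[-6·p·q + 1, -3·p^2 - 2·q - 1], [-6·p·q - 4·p + 2·q^2, -3·p^2 + 4·p·q + 1]].
At the point, J = [[-26.000, -13.750], [-15.000, 12.250]] (det J = -524.750).
Solving J·Δ = −F gives Δ = (-0.548, -1.345).
Then the next iterate is (p, q)₁ = (0.952, 1.655).
Re-evaluating at (0.952, 1.655): F = (-9.94182, 3.55770), so ‖F‖₂ = 10.559.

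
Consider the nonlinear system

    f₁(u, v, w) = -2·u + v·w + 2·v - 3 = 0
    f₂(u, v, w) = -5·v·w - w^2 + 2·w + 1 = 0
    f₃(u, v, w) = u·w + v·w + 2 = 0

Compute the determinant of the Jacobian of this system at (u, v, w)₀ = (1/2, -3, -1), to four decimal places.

J = [[-2, w + 2, v], [0, -5·w, -5·v - 2·w + 2], [w, w, u + v]].
At the point, J = [[-2.0000, 1.0000, -3.0000], [0.0000, 5.0000, 19.0000], [-1.0000, -1.0000, -2.5000]].
det J = -47.0000.

-47.0000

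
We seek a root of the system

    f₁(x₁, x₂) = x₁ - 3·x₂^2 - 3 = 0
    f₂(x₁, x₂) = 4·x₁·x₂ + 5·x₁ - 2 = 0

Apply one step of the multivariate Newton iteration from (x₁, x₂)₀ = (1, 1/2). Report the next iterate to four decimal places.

At (1, 1/2): F = (-2.7500, 5.0000).
Jacobian J = [[1, -6·x₂], [4·x₂ + 5, 4·x₁]].
At the point, J = [[1.0000, -3.0000], [7.0000, 4.0000]] (det J = 25.0000).
Solving J·Δ = −F gives Δ = (-0.1600, -0.9700).
Then the next iterate is (x₁, x₂)₁ = (0.8400, -0.4700).

(0.8400, -0.4700)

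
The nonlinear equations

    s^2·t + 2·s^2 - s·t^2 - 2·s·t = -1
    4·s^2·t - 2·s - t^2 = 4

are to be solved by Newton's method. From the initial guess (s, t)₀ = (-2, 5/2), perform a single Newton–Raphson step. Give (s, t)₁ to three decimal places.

(-1.652, 0.759)

At (-2, 5/2): F = (41.500, 33.750).
Jacobian J = [[2·s·t + 4·s - t^2 - 2·t, s^2 - 2·s·t - 2·s], [8·s·t - 2, 4·s^2 - 2·t]].
At the point, J = [[-29.250, 18.000], [-42.000, 11.000]] (det J = 434.250).
Solving J·Δ = −F gives Δ = (0.348, -1.741).
Then the next iterate is (s, t)₁ = (-1.652, 0.759).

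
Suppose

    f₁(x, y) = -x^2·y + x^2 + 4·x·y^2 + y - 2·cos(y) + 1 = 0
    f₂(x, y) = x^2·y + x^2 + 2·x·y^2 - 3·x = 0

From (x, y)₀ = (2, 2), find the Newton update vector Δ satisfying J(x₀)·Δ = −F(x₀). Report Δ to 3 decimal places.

(-0.146, -0.976)

At (2, 2): F = (31.83229, 22.000).
Jacobian J = [[-2·x·y + 2·x + 4·y^2, -x^2 + 8·x·y + 2·sin(y) + 1], [2·x·y + 2·x + 2·y^2 - 3, x^2 + 4·x·y]].
At the point, J = [[12.000, 30.81859], [17.000, 20.000]] (det J = -283.91611).
Solving J·Δ = −F gives Δ = (-0.146, -0.976).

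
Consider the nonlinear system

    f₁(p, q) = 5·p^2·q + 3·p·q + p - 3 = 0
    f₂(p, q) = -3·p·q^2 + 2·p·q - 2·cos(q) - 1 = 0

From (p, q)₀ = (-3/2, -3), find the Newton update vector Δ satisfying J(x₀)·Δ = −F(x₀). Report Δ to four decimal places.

(0.4553, 1.1708)

At (-3/2, -3): F = (-24.7500, 50.479985).
Jacobian J = [[10·p·q + 3·q + 1, 5·p^2 + 3·p], [-3·q^2 + 2·q, -6·p·q + 2·p + 2·sin(q)]].
At the point, J = [[37.0000, 6.7500], [-33.0000, -30.282240]] (det J = -897.692881).
Solving J·Δ = −F gives Δ = (0.4553, 1.1708).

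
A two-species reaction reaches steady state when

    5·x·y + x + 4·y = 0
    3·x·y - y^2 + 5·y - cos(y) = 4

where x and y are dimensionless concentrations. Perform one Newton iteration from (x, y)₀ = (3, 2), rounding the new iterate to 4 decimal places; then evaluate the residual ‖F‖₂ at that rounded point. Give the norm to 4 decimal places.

At (3, 2): F = (41.0000, 20.416147).
Jacobian J = [[5·y + 1, 5·x + 4], [3·y, 3·x - 2·y + sin(y) + 5]].
At the point, J = [[11.0000, 19.0000], [6.0000, 10.909297]] (det J = 6.002272).
Solving J·Δ = −F gives Δ = (-9.8920, 3.5690).
Then the next iterate is (x, y)₁ = (-6.8920, 5.5690).
Re-evaluating at (-6.8920, 5.5690): F = (-176.523740, -123.069032), so ‖F‖₂ = 215.1897.

215.1897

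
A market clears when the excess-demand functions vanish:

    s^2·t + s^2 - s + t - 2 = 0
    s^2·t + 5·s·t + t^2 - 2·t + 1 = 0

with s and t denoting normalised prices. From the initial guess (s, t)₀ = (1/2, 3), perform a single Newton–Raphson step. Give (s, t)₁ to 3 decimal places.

At (1/2, 3): F = (1.500, 12.250).
Jacobian J = [[2·s·t + 2·s - 1, s^2 + 1], [2·s·t + 5·t, s^2 + 5·s + 2·t - 2]].
At the point, J = [[3.000, 1.250], [18.000, 6.750]] (det J = -2.250).
Solving J·Δ = −F gives Δ = (-2.306, 4.333).
Then the next iterate is (s, t)₁ = (-1.806, 7.333).

(-1.806, 7.333)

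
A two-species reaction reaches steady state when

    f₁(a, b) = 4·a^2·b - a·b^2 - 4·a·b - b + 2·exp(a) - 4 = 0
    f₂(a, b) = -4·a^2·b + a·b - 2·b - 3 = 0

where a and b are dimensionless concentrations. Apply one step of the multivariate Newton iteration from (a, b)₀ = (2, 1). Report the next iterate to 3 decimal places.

(1.468, 0.311)

At (2, 1): F = (15.77811, -19.000).
Jacobian J = [[8·a·b - b^2 - 4·b + 2·exp(a), 4·a^2 - 2·a·b - 4·a - 1], [-8·a·b + b, -4·a^2 + a - 2]].
At the point, J = [[25.77811, 3.000], [-15.000, -16.000]] (det J = -367.44980).
Solving J·Δ = −F gives Δ = (-0.532, -0.689).
Then the next iterate is (a, b)₁ = (1.468, 0.311).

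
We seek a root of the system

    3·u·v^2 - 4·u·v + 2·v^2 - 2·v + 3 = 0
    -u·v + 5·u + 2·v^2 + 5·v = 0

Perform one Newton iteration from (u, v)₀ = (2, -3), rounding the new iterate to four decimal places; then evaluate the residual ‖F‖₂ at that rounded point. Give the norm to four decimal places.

At (2, -3): F = (105.0000, 19.0000).
Jacobian J = [[3·v^2 - 4·v, 6·u·v - 4·u + 4·v - 2], [-v + 5, -u + 4·v + 5]].
At the point, J = [[39.0000, -58.0000], [8.0000, -9.0000]] (det J = 113.0000).
Solving J·Δ = −F gives Δ = (-1.3894, 0.8761).
Then the next iterate is (u, v)₁ = (0.6106, -2.1239).
Re-evaluating at (0.6106, -2.1239): F = (29.720276, 2.752256), so ‖F‖₂ = 29.8474.

29.8474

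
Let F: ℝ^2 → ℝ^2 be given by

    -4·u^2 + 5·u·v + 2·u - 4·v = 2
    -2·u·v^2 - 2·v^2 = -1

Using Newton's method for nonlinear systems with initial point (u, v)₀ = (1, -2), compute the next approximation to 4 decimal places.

(0.6734, -1.2258)

At (1, -2): F = (-6.0000, -15.0000).
Jacobian J = [[-8·u + 5·v + 2, 5·u - 4], [-2·v^2, -4·u·v - 4·v]].
At the point, J = [[-16.0000, 1.0000], [-8.0000, 16.0000]] (det J = -248.0000).
Solving J·Δ = −F gives Δ = (-0.3266, 0.7742).
Then the next iterate is (u, v)₁ = (0.6734, -1.2258).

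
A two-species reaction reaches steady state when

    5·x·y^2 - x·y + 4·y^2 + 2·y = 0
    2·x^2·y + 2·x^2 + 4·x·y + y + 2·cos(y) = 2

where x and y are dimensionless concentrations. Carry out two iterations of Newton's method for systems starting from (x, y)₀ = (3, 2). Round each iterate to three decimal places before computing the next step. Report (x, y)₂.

At (3, 2): F = (74.000, 77.16771).
Jacobian J = [[5·y^2 - y, 10·x·y - x + 8·y + 2], [4·x·y + 4·x + 4·y, 2·x^2 + 4·x - 2·sin(y) + 1]].
At the point, J = [[18.000, 75.000], [44.000, 29.18141]] (det J = -2774.73471).
Solving J·Δ = −F gives Δ = (-1.308, -0.673).
Then the next iterate is (x, y)₁ = (1.692, 1.327).
Round to (1.692, 1.327) and repeat: F = (22.34989, 22.11468), J = [[7.47765, 33.37684], [21.05714, 11.55287]].
Δ = (-0.779, -0.495), so (x, y)₂ = (0.913, 0.832).

(0.913, 0.832)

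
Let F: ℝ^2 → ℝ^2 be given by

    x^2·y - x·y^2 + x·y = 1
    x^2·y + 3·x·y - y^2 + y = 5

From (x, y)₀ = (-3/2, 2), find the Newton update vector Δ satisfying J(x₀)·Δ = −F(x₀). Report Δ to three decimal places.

At (-3/2, 2): F = (6.500, -11.500).
Jacobian J = [[2·x·y - y^2 + y, x^2 - 2·x·y + x], [2·x·y + 3·y, x^2 + 3·x - 2·y + 1]].
At the point, J = [[-8.000, 6.750], [0.000, -5.250]] (det J = 42.000).
Solving J·Δ = −F gives Δ = (-1.036, -2.190).

(-1.036, -2.190)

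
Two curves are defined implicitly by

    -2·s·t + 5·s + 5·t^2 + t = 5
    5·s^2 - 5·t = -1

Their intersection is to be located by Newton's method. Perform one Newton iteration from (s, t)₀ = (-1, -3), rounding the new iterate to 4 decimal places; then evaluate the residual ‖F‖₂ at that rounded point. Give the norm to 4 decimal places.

11.6499

At (-1, -3): F = (26.0000, 21.0000).
Jacobian J = [[-2·t + 5, -2·s + 10·t + 1], [10·s, -5]].
At the point, J = [[11.0000, -27.0000], [-10.0000, -5.0000]] (det J = -325.0000).
Solving J·Δ = −F gives Δ = (1.3446, 1.5108).
Then the next iterate is (s, t)₁ = (0.3446, -1.4892).
Re-evaluating at (0.3446, -1.4892): F = (7.348740, 9.039746), so ‖F‖₂ = 11.6499.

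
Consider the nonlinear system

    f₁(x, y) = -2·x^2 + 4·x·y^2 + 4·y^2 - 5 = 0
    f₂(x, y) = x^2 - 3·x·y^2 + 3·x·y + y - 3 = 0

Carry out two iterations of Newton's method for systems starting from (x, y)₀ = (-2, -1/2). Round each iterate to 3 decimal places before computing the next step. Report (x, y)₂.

At (-2, -1/2): F = (-14.000, 5.000).
Jacobian J = [[-4·x + 4·y^2, 8·x·y + 8·y], [2·x - 3·y^2 + 3·y, -6·x·y + 3·x + 1]].
At the point, J = [[9.000, 4.000], [-6.250, -11.000]] (det J = -74.000).
Solving J·Δ = −F gives Δ = (1.811, -0.574).
Then the next iterate is (x, y)₁ = (-0.189, -1.074).
Round to (-0.189, -1.074) and repeat: F = (-1.32957, -2.77530), J = [[5.36990, -6.96811], [-7.06043, -0.78492]].
Δ = (-0.343, -0.455), so (x, y)₂ = (-0.532, -1.529).

(-0.532, -1.529)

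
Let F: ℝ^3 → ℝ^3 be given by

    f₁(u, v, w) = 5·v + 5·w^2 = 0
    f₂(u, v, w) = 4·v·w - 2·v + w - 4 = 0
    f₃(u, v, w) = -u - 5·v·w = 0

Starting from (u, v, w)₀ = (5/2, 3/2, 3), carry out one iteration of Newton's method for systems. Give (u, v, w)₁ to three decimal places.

(-6.651, 1.302, 1.283)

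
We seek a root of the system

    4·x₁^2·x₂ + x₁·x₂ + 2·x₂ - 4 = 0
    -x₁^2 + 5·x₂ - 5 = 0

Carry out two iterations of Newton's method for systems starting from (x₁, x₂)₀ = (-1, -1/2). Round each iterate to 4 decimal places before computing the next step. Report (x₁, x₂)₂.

(-1.5277, 1.3369)

At (-1, -1/2): F = (-6.5000, -8.5000).
Jacobian J = [[8·x₁·x₂ + x₂, 4·x₁^2 + x₁ + 2], [-2·x₁, 5]].
At the point, J = [[3.5000, 5.0000], [2.0000, 5.0000]] (det J = 7.5000).
Solving J·Δ = −F gives Δ = (-1.3333, 2.2333).
Then the next iterate is (x₁, x₂)₁ = (-2.3333, 1.7333).
Round to (-2.3333, 1.7333) and repeat: F = (33.168635, -1.777789), J = [[-30.621171, 21.443856], [4.6666, 5.0000]].
Δ = (0.8056, -0.3964), so (x₁, x₂)₂ = (-1.5277, 1.3369).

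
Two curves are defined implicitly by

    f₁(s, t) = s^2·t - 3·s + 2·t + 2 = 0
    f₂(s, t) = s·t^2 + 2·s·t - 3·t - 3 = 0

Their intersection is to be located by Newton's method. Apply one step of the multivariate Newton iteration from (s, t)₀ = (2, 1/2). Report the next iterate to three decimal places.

At (2, 1/2): F = (-1.000, -2.000).
Jacobian J = [[2·s·t - 3, s^2 + 2], [t^2 + 2·t, 2·s·t + 2·s - 3]].
At the point, J = [[-1.000, 6.000], [1.250, 3.000]] (det J = -10.500).
Solving J·Δ = −F gives Δ = (0.857, 0.310).
Then the next iterate is (s, t)₁ = (2.857, 0.810).

(2.857, 0.810)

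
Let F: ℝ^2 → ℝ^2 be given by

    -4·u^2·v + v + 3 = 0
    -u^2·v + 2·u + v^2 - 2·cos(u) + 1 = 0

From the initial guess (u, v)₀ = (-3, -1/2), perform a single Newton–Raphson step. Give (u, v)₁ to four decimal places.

At (-3, -1/2): F = (20.5000, 1.729985).
Jacobian J = [[-8·u·v, -4·u^2 + 1], [-2·u·v + 2·sin(u) + 2, -u^2 + 2·v]].
At the point, J = [[-12.0000, -35.0000], [-1.282240, -10.0000]] (det J = 75.121599).
Solving J·Δ = −F gives Δ = (1.9229, -0.0736).
Then the next iterate is (u, v)₁ = (-1.0771, -0.5736).

(-1.0771, -0.5736)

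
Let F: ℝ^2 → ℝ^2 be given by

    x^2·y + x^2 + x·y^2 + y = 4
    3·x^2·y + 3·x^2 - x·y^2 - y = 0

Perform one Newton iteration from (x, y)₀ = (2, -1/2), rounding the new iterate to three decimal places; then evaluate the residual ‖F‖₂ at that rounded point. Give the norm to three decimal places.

188.762

At (2, -1/2): F = (-2.000, 6.000).
Jacobian J = [[2·x·y + 2·x + y^2, x^2 + 2·x·y + 1], [6·x·y + 6·x - y^2, 3·x^2 - 2·x·y - 1]].
At the point, J = [[2.250, 3.000], [5.750, 13.000]] (det J = 12.000).
Solving J·Δ = −F gives Δ = (3.667, -2.083).
Then the next iterate is (x, y)₁ = (5.667, -2.583).
Re-evaluating at (5.667, -2.583): F = (-19.61127, -187.74020), so ‖F‖₂ = 188.762.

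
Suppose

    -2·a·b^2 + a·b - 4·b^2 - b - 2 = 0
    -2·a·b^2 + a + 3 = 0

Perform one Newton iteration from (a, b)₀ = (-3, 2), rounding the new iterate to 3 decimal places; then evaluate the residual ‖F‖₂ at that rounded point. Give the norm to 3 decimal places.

At (-3, 2): F = (-2.000, 24.000).
Jacobian J = [[-2·b^2 + b, -4·a·b + a - 8·b - 1], [-2·b^2 + 1, -4·a·b]].
At the point, J = [[-6.000, 4.000], [-7.000, 24.000]] (det J = -116.000).
Solving J·Δ = −F gives Δ = (-1.241, -1.362).
Then the next iterate is (a, b)₁ = (-4.241, 0.638).
Re-evaluating at (-4.241, 0.638): F = (-3.51939, 2.21155), so ‖F‖₂ = 4.157.

4.157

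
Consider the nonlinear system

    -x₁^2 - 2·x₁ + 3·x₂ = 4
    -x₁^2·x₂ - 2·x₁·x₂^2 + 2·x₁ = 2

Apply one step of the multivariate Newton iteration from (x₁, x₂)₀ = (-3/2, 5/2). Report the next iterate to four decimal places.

At (-3/2, 5/2): F = (4.2500, 8.1250).
Jacobian J = [[-2·x₁ - 2, 3], [-2·x₁·x₂ - 2·x₂^2 + 2, -x₁^2 - 4·x₁·x₂]].
At the point, J = [[1.0000, 3.0000], [-3.0000, 12.7500]] (det J = 21.7500).
Solving J·Δ = −F gives Δ = (-1.3707, -0.9598).
Then the next iterate is (x₁, x₂)₁ = (-2.8707, 1.5402).

(-2.8707, 1.5402)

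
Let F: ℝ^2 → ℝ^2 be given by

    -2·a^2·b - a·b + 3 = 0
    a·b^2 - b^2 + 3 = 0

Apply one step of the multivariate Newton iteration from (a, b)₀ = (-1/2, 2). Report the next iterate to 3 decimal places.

At (-1/2, 2): F = (3.000, -3.000).
Jacobian J = [[-4·a·b - b, -2·a^2 - a], [b^2, 2·a·b - 2·b]].
At the point, J = [[2.000, 0.000], [4.000, -6.000]] (det J = -12.000).
Solving J·Δ = −F gives Δ = (-1.500, -1.500).
Then the next iterate is (a, b)₁ = (-2.000, 0.500).

(-2.000, 0.500)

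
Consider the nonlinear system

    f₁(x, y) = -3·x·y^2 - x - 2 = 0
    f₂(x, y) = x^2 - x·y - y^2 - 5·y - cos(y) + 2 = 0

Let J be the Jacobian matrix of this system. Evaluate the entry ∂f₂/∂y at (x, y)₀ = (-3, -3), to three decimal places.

3.859

∂f₂/∂y = -x - 2·y + sin(y) - 5.
At (-3, -3) this is 3.859.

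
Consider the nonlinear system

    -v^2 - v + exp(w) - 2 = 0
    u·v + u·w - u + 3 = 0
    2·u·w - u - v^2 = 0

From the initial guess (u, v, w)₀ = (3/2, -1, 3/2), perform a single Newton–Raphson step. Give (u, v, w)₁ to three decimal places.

At (3/2, -1, 3/2): F = (2.48169, 2.250, 2.000).
Jacobian J = [[0, -2·v - 1, exp(w)], [v + w - 1, u, u], [2·w - 1, -2·v, 2·u]].
At the point, J = [[0.000, 1.000, 4.48169], [-0.500, 1.500, 1.500], [2.000, 2.000, 3.000]] (det J = -13.42676).
Solving J·Δ = −F gives Δ = (0.499, -1.004, -0.330).
Then the next iterate is (u, v, w)₁ = (1.999, -2.004, 1.170).

(1.999, -2.004, 1.170)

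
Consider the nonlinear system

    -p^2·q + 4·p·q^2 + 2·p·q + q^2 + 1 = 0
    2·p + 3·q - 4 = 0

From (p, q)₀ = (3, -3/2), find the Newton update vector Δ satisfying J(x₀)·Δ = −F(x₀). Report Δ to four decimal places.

(0.0058, 0.8295)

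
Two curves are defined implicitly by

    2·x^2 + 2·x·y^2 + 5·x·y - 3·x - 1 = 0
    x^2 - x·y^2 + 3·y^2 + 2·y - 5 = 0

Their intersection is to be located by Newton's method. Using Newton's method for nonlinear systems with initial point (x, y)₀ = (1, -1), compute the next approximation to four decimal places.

At (1, -1): F = (-5.0000, -4.0000).
Jacobian J = [[4·x + 2·y^2 + 5·y - 3, 4·x·y + 5·x], [2·x - y^2, -2·x·y + 6·y + 2]].
At the point, J = [[-2.0000, 1.0000], [1.0000, -2.0000]] (det J = 3.0000).
Solving J·Δ = −F gives Δ = (-4.6667, -4.3333).
Then the next iterate is (x, y)₁ = (-3.6667, -5.3333).

(-3.6667, -5.3333)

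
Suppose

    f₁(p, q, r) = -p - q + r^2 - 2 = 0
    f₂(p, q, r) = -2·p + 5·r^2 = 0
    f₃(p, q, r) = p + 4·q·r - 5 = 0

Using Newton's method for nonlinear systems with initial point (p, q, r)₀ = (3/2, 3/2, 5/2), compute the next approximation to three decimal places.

(-7.190, 2.314, 0.675)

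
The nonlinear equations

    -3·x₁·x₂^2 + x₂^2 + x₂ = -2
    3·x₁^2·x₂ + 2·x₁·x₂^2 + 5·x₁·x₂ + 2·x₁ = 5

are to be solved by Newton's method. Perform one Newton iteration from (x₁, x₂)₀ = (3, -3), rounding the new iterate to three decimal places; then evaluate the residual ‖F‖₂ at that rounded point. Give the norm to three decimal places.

29.766

At (3, -3): F = (-73.000, -71.000).
Jacobian J = [[-3·x₂^2, -6·x₁·x₂ + 2·x₂ + 1], [6·x₁·x₂ + 2·x₂^2 + 5·x₂ + 2, 3·x₁^2 + 4·x₁·x₂ + 5·x₁]].
At the point, J = [[-27.000, 49.000], [-49.000, 6.000]] (det J = 2239.000).
Solving J·Δ = −F gives Δ = (-1.358, 0.741).
Then the next iterate is (x₁, x₂)₁ = (1.642, -2.259).
Re-evaluating at (1.642, -2.259): F = (-20.29370, -21.77578), so ‖F‖₂ = 29.766.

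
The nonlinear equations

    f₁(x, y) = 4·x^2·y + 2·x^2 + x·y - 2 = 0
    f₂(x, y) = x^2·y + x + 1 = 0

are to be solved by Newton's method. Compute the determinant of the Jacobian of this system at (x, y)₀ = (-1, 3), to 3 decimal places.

J = [[8·x·y + 4·x + y, 4·x^2 + x], [2·x·y + 1, x^2]].
At the point, J = [[-25.000, 3.000], [-5.000, 1.000]].
det J = -10.000.

-10.000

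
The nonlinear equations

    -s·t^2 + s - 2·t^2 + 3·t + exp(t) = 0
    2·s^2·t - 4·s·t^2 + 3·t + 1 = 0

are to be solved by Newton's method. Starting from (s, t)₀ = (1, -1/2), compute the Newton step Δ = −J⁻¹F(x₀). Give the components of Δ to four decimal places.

At (1, -1/2): F = (-0.643469, -2.5000).
Jacobian J = [[-t^2 + 1, -2·s·t - 4·t + exp(t) + 3], [4·s·t - 4·t^2, 2·s^2 - 8·s·t + 3]].
At the point, J = [[0.7500, 6.606531], [-3.0000, 9.0000]] (det J = 26.569592).
Solving J·Δ = −F gives Δ = (-0.4037, 0.1432).

(-0.4037, 0.1432)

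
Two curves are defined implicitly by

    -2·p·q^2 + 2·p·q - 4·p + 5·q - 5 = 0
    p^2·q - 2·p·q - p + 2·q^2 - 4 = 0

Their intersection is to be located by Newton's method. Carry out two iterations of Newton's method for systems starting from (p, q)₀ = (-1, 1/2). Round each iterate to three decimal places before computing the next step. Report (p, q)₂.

At (-1, 1/2): F = (1.000, -1.000).
Jacobian J = [[-2·q^2 + 2·q - 4, -4·p·q + 2·p + 5], [2·p·q - 2·q - 1, p^2 - 2·p + 4·q]].
At the point, J = [[-3.500, 5.000], [-3.000, 5.000]] (det J = -2.500).
Solving J·Δ = −F gives Δ = (4.000, 2.600).
Then the next iterate is (p, q)₁ = (3.000, 3.100).
Round to (3.000, 3.100) and repeat: F = (-40.560, 21.520), J = [[-17.020, -26.200], [11.400, 15.400]].
Δ = (1.662, -2.628), so (p, q)₂ = (4.662, 0.472).

(4.662, 0.472)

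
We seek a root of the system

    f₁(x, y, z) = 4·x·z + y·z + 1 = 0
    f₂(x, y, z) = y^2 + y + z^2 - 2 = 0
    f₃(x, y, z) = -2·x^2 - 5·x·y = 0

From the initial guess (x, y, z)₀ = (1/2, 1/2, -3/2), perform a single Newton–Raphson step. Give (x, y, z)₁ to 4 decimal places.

(0.1772, 0.3810, -1.2460)

At (1/2, 1/2, -3/2): F = (-2.7500, 1.0000, -1.7500).
Jacobian J = [[4·z, z, 4·x + y], [0, 2·y + 1, 2·z], [-4·x - 5·y, -5·x, 0]].
At the point, J = [[-6.0000, -1.5000, 2.5000], [0.0000, 2.0000, -3.0000], [-4.5000, -2.5000, 0.0000]] (det J = 47.2500).
Solving J·Δ = −F gives Δ = (-0.3228, -0.1190, 0.2540).
Then the next iterate is (x, y, z)₁ = (0.1772, 0.3810, -1.2460).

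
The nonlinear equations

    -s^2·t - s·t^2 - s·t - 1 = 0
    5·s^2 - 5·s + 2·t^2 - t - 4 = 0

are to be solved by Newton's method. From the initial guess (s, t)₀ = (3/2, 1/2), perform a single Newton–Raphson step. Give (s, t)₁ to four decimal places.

(1.5908, -0.1580)

At (3/2, 1/2): F = (-3.2500, -0.2500).
Jacobian J = [[-2·s·t - t^2 - t, -s^2 - 2·s·t - s], [10·s - 5, 4·t - 1]].
At the point, J = [[-2.2500, -5.2500], [10.0000, 1.0000]] (det J = 50.2500).
Solving J·Δ = −F gives Δ = (0.0908, -0.6580).
Then the next iterate is (s, t)₁ = (1.5908, -0.1580).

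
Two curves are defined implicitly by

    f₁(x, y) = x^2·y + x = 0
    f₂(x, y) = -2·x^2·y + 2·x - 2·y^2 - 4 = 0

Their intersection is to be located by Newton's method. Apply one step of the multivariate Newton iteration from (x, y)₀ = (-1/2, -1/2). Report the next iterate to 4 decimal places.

At (-1/2, -1/2): F = (-0.6250, -5.2500).
Jacobian J = [[2·x·y + 1, x^2], [-4·x·y + 2, -2·x^2 - 4·y]].
At the point, J = [[1.5000, 0.2500], [1.0000, 1.5000]] (det J = 2.0000).
Solving J·Δ = −F gives Δ = (-0.1875, 3.6250).
Then the next iterate is (x, y)₁ = (-0.6875, 3.1250).

(-0.6875, 3.1250)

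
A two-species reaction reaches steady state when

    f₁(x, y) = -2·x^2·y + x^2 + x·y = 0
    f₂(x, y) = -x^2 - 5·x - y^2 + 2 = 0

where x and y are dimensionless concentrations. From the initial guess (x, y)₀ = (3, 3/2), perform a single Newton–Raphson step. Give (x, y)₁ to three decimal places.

(0.579, 2.295)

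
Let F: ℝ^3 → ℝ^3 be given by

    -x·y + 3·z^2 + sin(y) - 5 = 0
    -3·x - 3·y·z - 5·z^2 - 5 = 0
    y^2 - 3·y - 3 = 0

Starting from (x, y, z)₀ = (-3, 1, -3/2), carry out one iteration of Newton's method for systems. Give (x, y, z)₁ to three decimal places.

(-12.553, -4.000, -1.784)

At (-3, 1, -3/2): F = (5.59147, -2.750, -5.000).
Jacobian J = [[-y, -x + cos(y), 6·z], [-3, -3·z, -3·y - 10·z], [0, 2·y - 3, 0]].
At the point, J = [[-1.000, 3.54030, -9.000], [-3.000, 4.500, 12.000], [0.000, -1.000, 0.000]] (det J = -39.000).
Solving J·Δ = −F gives Δ = (-9.553, -5.000, -0.284).
Then the next iterate is (x, y, z)₁ = (-12.553, -4.000, -1.784).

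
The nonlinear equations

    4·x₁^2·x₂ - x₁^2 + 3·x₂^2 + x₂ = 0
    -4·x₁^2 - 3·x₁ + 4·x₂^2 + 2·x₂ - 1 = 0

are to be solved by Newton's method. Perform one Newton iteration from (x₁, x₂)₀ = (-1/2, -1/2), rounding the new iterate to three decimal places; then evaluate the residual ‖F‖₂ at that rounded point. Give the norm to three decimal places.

0.202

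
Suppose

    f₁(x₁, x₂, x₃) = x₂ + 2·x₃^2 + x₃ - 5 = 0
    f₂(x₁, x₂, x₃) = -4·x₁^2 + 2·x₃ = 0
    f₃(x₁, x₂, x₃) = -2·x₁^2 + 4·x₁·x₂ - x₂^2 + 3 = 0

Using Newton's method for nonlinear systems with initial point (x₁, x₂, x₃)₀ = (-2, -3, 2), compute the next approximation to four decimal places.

(-1.1757, 0.3514, 1.4054)

At (-2, -3, 2): F = (2.0000, -12.0000, 10.0000).
Jacobian J = [[0, 1, 4·x₃ + 1], [-8·x₁, 0, 2], [-4·x₁ + 4·x₂, 4·x₁ - 2·x₂, 0]].
At the point, J = [[0.0000, 1.0000, 9.0000], [16.0000, 0.0000, 2.0000], [-4.0000, -2.0000, 0.0000]] (det J = -296.0000).
Solving J·Δ = −F gives Δ = (0.8243, 3.3514, -0.5946).
Then the next iterate is (x₁, x₂, x₃)₁ = (-1.1757, 0.3514, 1.4054).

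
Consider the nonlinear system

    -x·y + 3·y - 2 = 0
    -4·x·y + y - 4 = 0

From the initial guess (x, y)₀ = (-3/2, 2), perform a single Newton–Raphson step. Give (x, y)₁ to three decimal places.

At (-3/2, 2): F = (7.000, 10.000).
Jacobian J = [[-y, -x + 3], [-4·y, -4·x + 1]].
At the point, J = [[-2.000, 4.500], [-8.000, 7.000]] (det J = 22.000).
Solving J·Δ = −F gives Δ = (-0.182, -1.636).
Then the next iterate is (x, y)₁ = (-1.682, 0.364).

(-1.682, 0.364)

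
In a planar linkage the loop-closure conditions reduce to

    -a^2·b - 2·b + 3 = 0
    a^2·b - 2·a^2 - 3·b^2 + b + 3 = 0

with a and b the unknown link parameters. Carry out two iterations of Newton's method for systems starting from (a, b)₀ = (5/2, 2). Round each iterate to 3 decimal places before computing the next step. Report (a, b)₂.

(1.625, 0.638)

At (5/2, 2): F = (-13.500, -7.000).
Jacobian J = [[-2·a·b, -a^2 - 2], [2·a·b - 4·a, a^2 - 6·b + 1]].
At the point, J = [[-10.000, -8.250], [0.000, -4.750]] (det J = 47.500).
Solving J·Δ = −F gives Δ = (-0.134, -1.474).
Then the next iterate is (a, b)₁ = (2.366, 0.526).
Round to (2.366, 0.526) and repeat: F = (-0.99652, -5.55542), J = [[-2.48903, -7.59796], [-6.97497, 3.44196]].
Δ = (-0.741, 0.112), so (a, b)₂ = (1.625, 0.638).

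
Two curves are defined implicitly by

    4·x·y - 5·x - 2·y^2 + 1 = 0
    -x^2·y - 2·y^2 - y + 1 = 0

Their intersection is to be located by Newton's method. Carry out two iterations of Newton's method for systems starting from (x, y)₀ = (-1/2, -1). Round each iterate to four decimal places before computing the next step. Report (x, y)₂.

(-0.1133, -1.0067)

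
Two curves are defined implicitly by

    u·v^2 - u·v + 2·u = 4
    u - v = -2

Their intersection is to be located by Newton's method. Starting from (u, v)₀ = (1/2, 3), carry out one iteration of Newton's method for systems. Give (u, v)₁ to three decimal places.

(0.619, 2.619)

At (1/2, 3): F = (0.000, -0.500).
Jacobian J = [[v^2 - v + 2, 2·u·v - u], [1, -1]].
At the point, J = [[8.000, 2.500], [1.000, -1.000]] (det J = -10.500).
Solving J·Δ = −F gives Δ = (0.119, -0.381).
Then the next iterate is (u, v)₁ = (0.619, 2.619).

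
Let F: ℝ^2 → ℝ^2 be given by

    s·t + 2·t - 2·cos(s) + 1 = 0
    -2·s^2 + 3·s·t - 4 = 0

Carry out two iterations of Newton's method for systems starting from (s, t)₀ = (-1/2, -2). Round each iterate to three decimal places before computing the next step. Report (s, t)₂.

(-1.673, -2.128)

At (-1/2, -2): F = (-3.75517, -1.500).
Jacobian J = [[t + 2·sin(s), s + 2], [-4·s + 3·t, 3·s]].
At the point, J = [[-2.95885, 1.500], [-4.000, -1.500]] (det J = 10.43828).
Solving J·Δ = −F gives Δ = (-0.755, 1.014).
Then the next iterate is (s, t)₁ = (-1.255, -0.986).
Round to (-1.255, -0.986) and repeat: F = (-0.35572, -3.43776), J = [[-2.88710, 0.745], [2.062, -3.765]].
Δ = (-0.418, -1.142), so (s, t)₂ = (-1.673, -2.128).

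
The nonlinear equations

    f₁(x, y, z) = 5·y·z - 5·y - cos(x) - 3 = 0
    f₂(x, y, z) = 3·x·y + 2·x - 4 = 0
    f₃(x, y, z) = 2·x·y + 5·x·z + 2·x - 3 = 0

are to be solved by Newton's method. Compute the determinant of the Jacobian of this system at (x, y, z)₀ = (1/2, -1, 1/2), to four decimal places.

19.2978

J = [[sin(x), 5·z - 5, 5·y], [3·y + 2, 3·x, 0], [2·y + 5·z + 2, 2·x, 5·x]].
At the point, J = [[0.479426, -2.5000, -5.0000], [-1.0000, 1.5000, 0.0000], [2.5000, 1.0000, 2.5000]].
det J = 19.2978.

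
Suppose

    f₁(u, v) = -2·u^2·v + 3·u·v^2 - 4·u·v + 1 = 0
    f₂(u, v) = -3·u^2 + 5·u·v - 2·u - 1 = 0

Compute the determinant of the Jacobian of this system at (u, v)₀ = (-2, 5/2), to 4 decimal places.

J = [[-4·u·v + 3·v^2 - 4·v, -2·u^2 + 6·u·v - 4·u], [-6·u + 5·v - 2, 5·u]].
At the point, J = [[28.7500, -30.0000], [22.5000, -10.0000]].
det J = 387.5000.

387.5000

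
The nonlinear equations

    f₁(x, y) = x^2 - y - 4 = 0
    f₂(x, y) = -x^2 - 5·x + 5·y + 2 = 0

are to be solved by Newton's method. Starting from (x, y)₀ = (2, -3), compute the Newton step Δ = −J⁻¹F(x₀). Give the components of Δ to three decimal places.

At (2, -3): F = (3.000, -27.000).
Jacobian J = [[2·x, -1], [-2·x - 5, 5]].
At the point, J = [[4.000, -1.000], [-9.000, 5.000]] (det J = 11.000).
Solving J·Δ = −F gives Δ = (1.091, 7.364).

(1.091, 7.364)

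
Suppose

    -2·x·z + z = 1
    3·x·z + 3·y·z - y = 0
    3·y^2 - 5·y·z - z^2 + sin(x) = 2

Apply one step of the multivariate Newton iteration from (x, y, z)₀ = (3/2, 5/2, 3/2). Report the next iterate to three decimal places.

At (3/2, 5/2, 3/2): F = (-4.000, 15.500, -3.25251).
Jacobian J = [[-2·z, 0, -2·x + 1], [3·z, 3·z - 1, 3·x + 3·y], [cos(x), 6·y - 5·z, -5·y - 2·z]].
At the point, J = [[-3.000, 0.000, -2.000], [4.500, 3.500, 12.000], [0.07074, 7.500, -15.500]] (det J = 365.74516).
Solving J·Δ = −F gives Δ = (-0.880, -0.964, -0.681).
Then the next iterate is (x, y, z)₁ = (0.620, 1.536, 0.819).

(0.620, 1.536, 0.819)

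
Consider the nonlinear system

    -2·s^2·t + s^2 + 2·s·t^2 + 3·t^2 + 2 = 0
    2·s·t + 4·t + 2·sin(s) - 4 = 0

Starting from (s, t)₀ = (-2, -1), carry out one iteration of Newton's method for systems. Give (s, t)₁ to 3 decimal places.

At (-2, -1): F = (13.000, -5.81859).
Jacobian J = [[-4·s·t + 2·s + 2·t^2, -2·s^2 + 4·s·t + 6·t], [2·t + 2·cos(s), 2·s + 4]].
At the point, J = [[-10.000, -6.000], [-2.83229, 0.000]] (det J = -16.99376).
Solving J·Δ = −F gives Δ = (-2.054, 5.591).
Then the next iterate is (s, t)₁ = (-4.054, 4.591).

(-4.054, 4.591)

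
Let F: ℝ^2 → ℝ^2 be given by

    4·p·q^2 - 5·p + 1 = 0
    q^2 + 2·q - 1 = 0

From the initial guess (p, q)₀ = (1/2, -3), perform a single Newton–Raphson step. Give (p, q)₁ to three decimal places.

(0.161, -2.500)

At (1/2, -3): F = (16.500, 2.000).
Jacobian J = [[4·q^2 - 5, 8·p·q], [0, 2·q + 2]].
At the point, J = [[31.000, -12.000], [0.000, -4.000]] (det J = -124.000).
Solving J·Δ = −F gives Δ = (-0.339, 0.500).
Then the next iterate is (p, q)₁ = (0.161, -2.500).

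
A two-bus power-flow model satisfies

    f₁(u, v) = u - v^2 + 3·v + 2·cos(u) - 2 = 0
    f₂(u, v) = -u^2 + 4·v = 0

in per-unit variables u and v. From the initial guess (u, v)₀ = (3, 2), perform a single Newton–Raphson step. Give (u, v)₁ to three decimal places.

(3.984, 3.727)

At (3, 2): F = (1.02002, -1.000).
Jacobian J = [[-2·sin(u) + 1, -2·v + 3], [-2·u, 4]].
At the point, J = [[0.71776, -1.000], [-6.000, 4.000]] (det J = -3.12896).
Solving J·Δ = −F gives Δ = (0.984, 1.727).
Then the next iterate is (u, v)₁ = (3.984, 3.727).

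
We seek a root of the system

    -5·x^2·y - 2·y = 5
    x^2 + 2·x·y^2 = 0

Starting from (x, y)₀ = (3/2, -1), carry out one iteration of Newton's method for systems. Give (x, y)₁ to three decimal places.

At (3/2, -1): F = (8.250, 5.250).
Jacobian J = [[-10·x·y, -5·x^2 - 2], [2·x + 2·y^2, 4·x·y]].
At the point, J = [[15.000, -13.250], [5.000, -6.000]] (det J = -23.750).
Solving J·Δ = −F gives Δ = (0.845, 1.579).
Then the next iterate is (x, y)₁ = (2.345, 0.579).

(2.345, 0.579)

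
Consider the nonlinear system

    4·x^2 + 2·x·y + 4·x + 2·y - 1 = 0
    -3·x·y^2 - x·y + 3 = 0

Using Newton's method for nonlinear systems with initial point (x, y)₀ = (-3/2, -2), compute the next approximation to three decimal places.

(-1.245, -1.064)

At (-3/2, -2): F = (4.000, 18.000).
Jacobian J = [[8·x + 2·y + 4, 2·x + 2], [-3·y^2 - y, -6·x·y - x]].
At the point, J = [[-12.000, -1.000], [-10.000, -16.500]] (det J = 188.000).
Solving J·Δ = −F gives Δ = (0.255, 0.936).
Then the next iterate is (x, y)₁ = (-1.245, -1.064).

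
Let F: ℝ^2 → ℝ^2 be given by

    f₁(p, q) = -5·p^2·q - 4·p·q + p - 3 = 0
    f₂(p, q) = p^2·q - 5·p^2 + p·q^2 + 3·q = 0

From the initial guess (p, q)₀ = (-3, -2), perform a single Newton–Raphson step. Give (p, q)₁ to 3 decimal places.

(1.194, -6.663)

At (-3, -2): F = (60.000, -81.000).
Jacobian J = [[-10·p·q - 4·q + 1, -5·p^2 - 4·p], [2·p·q - 10·p + q^2, p^2 + 2·p·q + 3]].
At the point, J = [[-51.000, -33.000], [46.000, 24.000]] (det J = 294.000).
Solving J·Δ = −F gives Δ = (4.194, -4.663).
Then the next iterate is (p, q)₁ = (1.194, -6.663).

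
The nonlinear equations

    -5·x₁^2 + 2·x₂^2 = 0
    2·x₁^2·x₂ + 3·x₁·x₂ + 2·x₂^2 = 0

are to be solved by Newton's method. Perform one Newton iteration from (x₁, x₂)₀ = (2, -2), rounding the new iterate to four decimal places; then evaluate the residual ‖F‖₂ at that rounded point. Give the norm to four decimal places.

At (2, -2): F = (-12.0000, -20.0000).
Jacobian J = [[-10·x₁, 4·x₂], [4·x₁·x₂ + 3·x₂, 2·x₁^2 + 3·x₁ + 4·x₂]].
At the point, J = [[-20.0000, -8.0000], [-22.0000, 6.0000]] (det J = -296.0000).
Solving J·Δ = −F gives Δ = (-0.7838, 0.4595).
Then the next iterate is (x₁, x₂)₁ = (1.2162, -1.5405).
Re-evaluating at (1.2162, -1.5405): F = (-2.649432, -5.431626), so ‖F‖₂ = 6.0433.

6.0433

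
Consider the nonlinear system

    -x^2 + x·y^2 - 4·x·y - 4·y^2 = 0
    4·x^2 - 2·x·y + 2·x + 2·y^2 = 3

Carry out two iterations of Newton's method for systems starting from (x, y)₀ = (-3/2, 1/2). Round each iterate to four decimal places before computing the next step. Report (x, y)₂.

(-1.0291, 0.3350)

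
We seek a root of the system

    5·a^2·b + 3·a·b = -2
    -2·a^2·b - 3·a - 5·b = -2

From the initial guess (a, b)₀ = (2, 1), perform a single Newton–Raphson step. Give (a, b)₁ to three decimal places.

(8.000, -5.385)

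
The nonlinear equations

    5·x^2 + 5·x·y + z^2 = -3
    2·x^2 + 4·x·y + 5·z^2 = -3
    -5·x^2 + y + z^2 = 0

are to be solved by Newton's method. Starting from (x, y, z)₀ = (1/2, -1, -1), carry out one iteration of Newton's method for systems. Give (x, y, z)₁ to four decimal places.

At (1/2, -1, -1): F = (2.7500, 6.5000, -1.2500).
Jacobian J = [[10·x + 5·y, 5·x, 2·z], [4·x + 4·y, 4·x, 10·z], [-10·x, 1, 2·z]].
At the point, J = [[0.0000, 2.5000, -2.0000], [-2.0000, 2.0000, -10.0000], [-5.0000, 1.0000, -2.0000]] (det J = 99.0000).
Solving J·Δ = −F gives Δ = (-0.6288, -0.5707, 0.6616).
Then the next iterate is (x, y, z)₁ = (-0.1288, -1.5707, -0.3384).

(-0.1288, -1.5707, -0.3384)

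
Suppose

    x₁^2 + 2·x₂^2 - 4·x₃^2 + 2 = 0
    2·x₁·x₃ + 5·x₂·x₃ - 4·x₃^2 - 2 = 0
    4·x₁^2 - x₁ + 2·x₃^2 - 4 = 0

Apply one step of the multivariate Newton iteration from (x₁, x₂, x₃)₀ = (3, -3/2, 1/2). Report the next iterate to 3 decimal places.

(1.743, -0.144, 0.206)

At (3, -3/2, 1/2): F = (14.500, -3.750, 29.500).
Jacobian J = [[2·x₁, 4·x₂, -8·x₃], [2·x₃, 5·x₃, 2·x₁ + 5·x₂ - 8·x₃], [8·x₁ - 1, 0, 4·x₃]].
At the point, J = [[6.000, -6.000, -4.000], [1.000, 2.500, -5.500], [23.000, 0.000, 2.000]] (det J = 1031.000).
Solving J·Δ = −F gives Δ = (-1.257, 1.356, -0.294).
Then the next iterate is (x₁, x₂, x₃)₁ = (1.743, -0.144, 0.206).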